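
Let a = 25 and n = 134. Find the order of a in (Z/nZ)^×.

11

The order of 25 must divide φ(134) = φ(2)·φ(67) = 1·66 = 66 = 2 · 3 · 11.
Divisors of 66: 1, 2, 3, 6, 11, 22, 33, 66.
Compute 25^d (mod 134) for the divisors d until we hit 1:
25^1 ≡ 25 (mod 134)
25^2 ≡ 89 (mod 134)
25^3 ≡ 81 (mod 134)
25^6 ≡ 129 (mod 134)
25^11 ≡ 1 (mod 134) ✓
So ord_134(25) = 11.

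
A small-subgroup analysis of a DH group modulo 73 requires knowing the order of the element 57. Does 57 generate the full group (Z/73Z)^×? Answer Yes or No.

No

φ(73) = 73 − 1 = 72 = 2^3 · 3^2.
Test 57^(72/q) mod 73 for each prime factor q of 72:
57^36 ≡ 1 (mod 73)  [q = 2: ≡ 1 ✗]
57^24 ≡ 64 (mod 73)  [q = 3: ≢ 1 ✓]
57^36 ≡ 1 shows ord(57) | 36, strictly less than φ(73); not a primitive root.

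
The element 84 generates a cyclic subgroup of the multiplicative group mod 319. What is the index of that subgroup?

2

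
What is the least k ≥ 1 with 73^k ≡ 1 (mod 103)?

Since 73 ∈ (Z/103Z)^×, its order divides φ(103) = 103 − 1 = 102 = 2 · 3 · 17.
Divisors of 102: 1, 2, 3, 6, 17, 34, 51, 102.
Check 73^d mod 103 for each divisor in increasing order:
73^1 ≡ 73 (mod 103)
73^2 ≡ 76 (mod 103)
73^3 ≡ 89 (mod 103)
73^6 ≡ 93 (mod 103)
73^17 ≡ 102 (mod 103)
73^34 ≡ 1 (mod 103) ✓
The smallest such exponent is 34, so the order of 73 is 34.

34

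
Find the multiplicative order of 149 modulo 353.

Since 149 ∈ (Z/353Z)^×, its order divides φ(353) = 353 − 1 = 352 = 2^5 · 11.
Divisors of 352: 1, 2, 4, 8, 11, 16, 22, 32, 44, 88, 176, 352.
Check 149^d mod 353 for each divisor in increasing order:
149^1 ≡ 149 (mod 353)
149^2 ≡ 315 (mod 353)
149^4 ≡ 32 (mod 353)
149^8 ≡ 318 (mod 353)
149^11 ≡ 137 (mod 353)
149^16 ≡ 166 (mod 353)
149^22 ≡ 60 (mod 353)
149^32 ≡ 22 (mod 353)
149^44 ≡ 70 (mod 353)
149^88 ≡ 311 (mod 353)
149^176 ≡ 352 (mod 353)
149^352 ≡ 1 (mod 353) ✓
Therefore the multiplicative order of 149 modulo 353 is 352.

352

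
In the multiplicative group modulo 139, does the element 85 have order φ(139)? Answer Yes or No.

φ(139) = 139 − 1 = 138 = 2 · 3 · 23.
Test 85^(138/q) mod 139 for each prime factor q of 138:
85^69 ≡ 138 (mod 139)  [q = 2: ≢ 1 ✓]
85^46 ≡ 96 (mod 139)  [q = 3: ≢ 1 ✓]
85^6 ≡ 112 (mod 139)  [q = 23: ≢ 1 ✓]
None equal 1, so ord_139(85) = 138: 85 is a primitive root.

Yes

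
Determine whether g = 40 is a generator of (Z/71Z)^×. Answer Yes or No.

φ(71) = 71 − 1 = 70 = 2 · 5 · 7.
It suffices to check that the order of 40 is not a proper divisor of 70: compute 40^(70/q) for q ∈ {2, 5, 7}.
40^35 ≡ 1 (mod 71)  [q = 2: ≡ 1 ✗]
40^14 ≡ 54 (mod 71)  [q = 5: ≢ 1 ✓]
40^10 ≡ 20 (mod 71)  [q = 7: ≢ 1 ✓]
40^35 ≡ 1 shows ord(40) | 35, strictly less than φ(71); not a primitive root.

No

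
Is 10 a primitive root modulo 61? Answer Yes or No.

φ(61) = 61 − 1 = 60 = 2^2 · 3 · 5.
10 is a primitive root mod 61 iff 10^(φ(61)/q) ≢ 1 for every prime q | φ(61), i.e. q ∈ {2, 3, 5}.
10^30 ≡ 60 (mod 61)  [q = 2: ≢ 1 ✓]
10^20 ≡ 13 (mod 61)  [q = 3: ≢ 1 ✓]
10^12 ≡ 58 (mod 61)  [q = 5: ≢ 1 ✓]
Every test exponent gives a nontrivial residue, hence 10 generates the full group.

Yes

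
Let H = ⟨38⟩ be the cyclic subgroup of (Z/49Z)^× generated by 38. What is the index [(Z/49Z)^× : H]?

By Lagrange's theorem, ord_49(38) divides φ(49) = φ(7^2) = 7·(7−1) = 42 = 2 · 3 · 7.
Divisors of 42: 1, 2, 3, 6, 7, 14, 21, 42.
Test each divisor d:
38^1 ≡ 38
38^2 ≡ 23
38^3 ≡ 41
38^6 ≡ 15
38^7 ≡ 31
38^14 ≡ 30
38^21 ≡ 48
38^42 ≡ 1
Thus |⟨38⟩| = ord(38) = 42.
The index is φ(49) / ord(38) = 42 / 42 = 1.

1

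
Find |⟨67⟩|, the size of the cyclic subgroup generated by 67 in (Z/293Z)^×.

The order of 67 must divide φ(293) = 293 − 1 = 292 = 2^2 · 73.
Divisors of 292: 1, 2, 4, 73, 146, 292.
Compute 67^d (mod 293) for the divisors d until we hit 1:
67^1 ≡ 67
67^2 ≡ 94
67^4 ≡ 46
67^73 ≡ 292
67^146 ≡ 1
Hence ord(67) = 146.

146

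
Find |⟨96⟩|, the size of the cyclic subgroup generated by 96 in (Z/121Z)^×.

110

ord(96) | φ(121) = φ(11^2) = 11·(11−1) = 110 = 2 · 5 · 11.
Divisors of 110: 1, 2, 5, 10, 11, 22, 55, 110.
Test each divisor d:
96^1 ≡ 96 (mod 121)
96^2 ≡ 20 (mod 121)
96^5 ≡ 43 (mod 121)
96^10 ≡ 34 (mod 121)
96^11 ≡ 118 (mod 121)
96^22 ≡ 9 (mod 121)
96^55 ≡ 120 (mod 121)
96^110 ≡ 1 (mod 121) ✓
The smallest such exponent is 110, so the order of 96 is 110.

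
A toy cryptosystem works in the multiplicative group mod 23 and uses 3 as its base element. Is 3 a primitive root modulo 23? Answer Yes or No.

No

φ(23) = 23 − 1 = 22 = 2 · 11.
3 is a primitive root mod 23 iff 3^(φ(23)/q) ≢ 1 for every prime q | φ(23), i.e. q ∈ {2, 11}.
3^11 ≡ 1 (mod 23)  [q = 2: ≡ 1 ✗]
3^2 ≡ 9 (mod 23)  [q = 11: ≢ 1 ✓]
Since 3^11 ≡ 1, the order of 3 divides 11 < 22, so 3 is not a primitive root.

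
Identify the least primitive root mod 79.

φ(79) = 79 − 1 = 78 = 2 · 3 · 13.
g is a primitive root iff g^(78/q) ≢ 1 (mod 79) for each prime q ∈ {2, 3, 13}.
g = 2: 2^39 ≡ 1 — hits 1, so not a primitive root.
g = 3: 3^39 ≡ 78; 3^26 ≡ 23; 3^6 ≡ 18 — none is 1, so 3 is a primitive root.
So 3 is the smallest generator of (Z/79Z)^×.

3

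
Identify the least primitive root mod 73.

5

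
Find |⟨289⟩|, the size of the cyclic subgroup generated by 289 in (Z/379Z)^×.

189

The order of 289 must divide φ(379) = 379 − 1 = 378 = 2 · 3^3 · 7.
Divisors of 378: 1, 2, 3, 6, 7, 9, 14, 18, 21, 27, 42, 54, 63, 126, 189, 378.
Evaluate successive powers at the divisors of 378:
289^1 ≡ 289 (mod 379)
289^2 ≡ 141 (mod 379)
289^3 ≡ 196 (mod 379)
289^6 ≡ 137 (mod 379)
289^7 ≡ 177 (mod 379)
289^9 ≡ 322 (mod 379)
289^14 ≡ 251 (mod 379)
289^18 ≡ 217 (mod 379)
289^21 ≡ 84 (mod 379)
289^27 ≡ 138 (mod 379)
289^42 ≡ 234 (mod 379)
289^54 ≡ 94 (mod 379)
289^63 ≡ 327 (mod 379)
289^126 ≡ 51 (mod 379)
289^189 ≡ 1 (mod 379) ✓
Hence ord(289) = 189.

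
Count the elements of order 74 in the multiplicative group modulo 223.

φ(223) = 223 − 1 = 222 = 2 · 3 · 37.
Since (Z/223Z)^× is cyclic of order 222, the number of elements of order d is φ(d) when d | 222 and 0 otherwise.
74 = 2 · 37 divides 222, and φ(74) = 36.

36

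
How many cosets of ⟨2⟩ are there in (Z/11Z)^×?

1

By Lagrange's theorem, ord_11(2) divides φ(11) = 11 − 1 = 10 = 2 · 5.
Divisors of 10: 1, 2, 5, 10.
Test each divisor d:
2^1 ≡ 2 (mod 11)
2^2 ≡ 4 (mod 11)
2^5 ≡ 10 (mod 11)
2^10 ≡ 1 (mod 11) ✓
Thus |⟨2⟩| = ord(2) = 10.
[(Z/11Z)^× : ⟨2⟩] = 10/10 = 1.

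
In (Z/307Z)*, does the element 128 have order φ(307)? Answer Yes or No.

No

φ(307) = 307 − 1 = 306 = 2 · 3^2 · 17.
An element g generates (Z/307Z)^× iff g^(306/q) ≢ 1 (mod 307) for each prime q ∈ {2, 3, 17}.
128^153 ≡ 306 (mod 307)  [q = 2: ≢ 1 ✓]
128^102 ≡ 1 (mod 307)  [q = 3: ≡ 1 ✗]
128^18 ≡ 280 (mod 307)  [q = 17: ≢ 1 ✓]
128^102 ≡ 1 shows ord(128) | 102, strictly less than φ(307); not a primitive root.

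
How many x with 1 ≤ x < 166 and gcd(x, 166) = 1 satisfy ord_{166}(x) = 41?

40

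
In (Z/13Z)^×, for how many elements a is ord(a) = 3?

2

φ(13) = 13 − 1 = 12 = 2^2 · 3.
In a cyclic group of order 12, there are φ(d) elements of order d for each divisor d of 12, and zero for non-divisors.
3 | 12, and φ(3) = 3 − 1 = 2.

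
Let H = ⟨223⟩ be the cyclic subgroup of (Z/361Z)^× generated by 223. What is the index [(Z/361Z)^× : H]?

1

Since 223 ∈ (Z/361Z)^×, its order divides φ(361) = φ(19^2) = 19·(19−1) = 342 = 2 · 3^2 · 19.
Divisors of 342: 1, 2, 3, 6, 9, 18, 19, 38, 57, 114, 171, 342.
Evaluate successive powers at the divisors of 342:
223^1 ≡ 223 (mod 361)
223^2 ≡ 272 (mod 361)
223^3 ≡ 8 (mod 361)
223^6 ≡ 64 (mod 361)
223^9 ≡ 151 (mod 361)
223^18 ≡ 58 (mod 361)
223^19 ≡ 299 (mod 361)
223^38 ≡ 234 (mod 361)
223^57 ≡ 293 (mod 361)
223^114 ≡ 292 (mod 361)
223^171 ≡ 360 (mod 361)
223^342 ≡ 1 (mod 361) ✓
So ord_361(223) = 342, hence |⟨223⟩| = 342.
[(Z/361Z)^× : ⟨223⟩] = 342/342 = 1.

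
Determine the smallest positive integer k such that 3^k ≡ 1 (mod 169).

39

Since 3 ∈ (Z/169Z)^×, its order divides φ(169) = φ(13^2) = 13·(13−1) = 156 = 2^2 · 3 · 13.
Divisors of 156: 1, 2, 3, 4, 6, 12, 13, 26, 39, 52, 78, 156.
Test each divisor d:
3^1 ≡ 3
3^2 ≡ 9
3^3 ≡ 27
3^4 ≡ 81
3^6 ≡ 53
3^12 ≡ 105
3^13 ≡ 146
3^26 ≡ 22
3^39 ≡ 1
Hence ord(3) = 39.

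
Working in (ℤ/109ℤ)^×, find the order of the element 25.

27

The order of 25 must divide φ(109) = 109 − 1 = 108 = 2^2 · 3^3.
Divisors of 108: 1, 2, 3, 4, 6, 9, 12, 18, 27, 36, 54, 108.
Test each divisor d:
25^1 ≡ 25
25^2 ≡ 80
25^3 ≡ 38
25^4 ≡ 78
25^6 ≡ 27
25^9 ≡ 45
25^12 ≡ 75
25^18 ≡ 63
25^27 ≡ 1
Hence ord(25) = 27.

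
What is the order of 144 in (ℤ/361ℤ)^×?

57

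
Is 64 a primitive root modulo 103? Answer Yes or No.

No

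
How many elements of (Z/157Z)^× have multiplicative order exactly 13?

φ(157) = 157 − 1 = 156 = 2^2 · 3 · 13.
(Z/157Z)^× is cyclic (|G| = 156); a cyclic group of order m has exactly φ(d) elements of each order d | m, and none otherwise.
13 | 156, and φ(13) = 13 − 1 = 12.

12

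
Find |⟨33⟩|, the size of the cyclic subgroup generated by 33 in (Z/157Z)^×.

78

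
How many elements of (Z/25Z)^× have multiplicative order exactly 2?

1

φ(25) = φ(5^2) = 5·(5−1) = 20 = 2^2 · 5.
In a cyclic group of order 20, there are φ(d) elements of order d for each divisor d of 20, and zero for non-divisors.
2 | 20, and φ(2) = 2 − 1 = 1.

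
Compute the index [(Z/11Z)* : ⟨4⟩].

ord(4) | φ(11) = 11 − 1 = 10 = 2 · 5.
Divisors of 10: 1, 2, 5, 10.
Test each divisor d:
4^1 ≡ 4
4^2 ≡ 5
4^5 ≡ 1
So ord_11(4) = 5, hence |⟨4⟩| = 5.
[(Z/11Z)^× : ⟨4⟩] = 10/5 = 2.

2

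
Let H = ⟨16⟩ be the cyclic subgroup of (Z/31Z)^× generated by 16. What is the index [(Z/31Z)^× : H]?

6

By Lagrange's theorem, ord_31(16) divides φ(31) = 31 − 1 = 30 = 2 · 3 · 5.
Divisors of 30: 1, 2, 3, 5, 6, 10, 15, 30.
Test each divisor d:
16^1 ≡ 16 (mod 31)
16^2 ≡ 8 (mod 31)
16^3 ≡ 4 (mod 31)
16^5 ≡ 1 (mod 31) ✓
The order of 16 is 5, so the subgroup it generates has 5 elements.
[(Z/31Z)^× : ⟨16⟩] = 30/5 = 6.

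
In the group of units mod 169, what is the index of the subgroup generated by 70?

39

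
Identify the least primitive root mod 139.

2

φ(139) = 139 − 1 = 138 = 2 · 3 · 23.
Test candidates g = 2, 3, … against the prime factors q ∈ {2, 3, 23} of φ(139): g is a generator iff g^(138/q) ≢ 1 for every such q.
g = 2: 2^69 ≡ 138; 2^46 ≡ 96; 2^6 ≡ 64 — none is 1, so 2 is a primitive root.
So 2 is the smallest generator of (Z/139Z)^×.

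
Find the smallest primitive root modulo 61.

2

φ(61) = 61 − 1 = 60 = 2^2 · 3 · 5.
g is a primitive root iff g^(60/q) ≢ 1 (mod 61) for each prime q ∈ {2, 3, 5}.
g = 2: 2^30 ≡ 60; 2^20 ≡ 47; 2^12 ≡ 9 — none is 1, so 2 is a primitive root.
Hence the least primitive root of 61 is 2.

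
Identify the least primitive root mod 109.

6

φ(109) = 109 − 1 = 108 = 2^2 · 3^3.
g is a primitive root iff g^(108/q) ≢ 1 (mod 109) for each prime q ∈ {2, 3}.
g = 2: 2^54 ≡ 108; 2^36 ≡ 1 — hits 1, so not a primitive root.
g = 3: 3^54 ≡ 1 — hits 1, so not a primitive root.
g = 4: 4^54 ≡ 1 — hits 1, so not a primitive root.
g = 5: 5^54 ≡ 1 — hits 1, so not a primitive root.
g = 6: 6^54 ≡ 108; 6^36 ≡ 63 — none is 1, so 6 is a primitive root.
Hence the least primitive root of 109 is 6.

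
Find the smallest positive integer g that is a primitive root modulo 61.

2

φ(61) = 61 − 1 = 60 = 2^2 · 3 · 5.
g is a primitive root iff g^(60/q) ≢ 1 (mod 61) for each prime q ∈ {2, 3, 5}.
g = 2: 2^30 ≡ 60; 2^20 ≡ 47; 2^12 ≡ 9 — none is 1, so 2 is a primitive root.
Hence the least primitive root of 61 is 2.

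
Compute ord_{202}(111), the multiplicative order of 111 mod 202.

ord(111) | φ(202) = φ(2)·φ(101) = 1·100 = 100 = 2^2 · 5^2.
Divisors of 100: 1, 2, 4, 5, 10, 20, 25, 50, 100.
Evaluate successive powers at the divisors of 100:
111^1 ≡ 111 (mod 202)
111^2 ≡ 201 (mod 202)
111^4 ≡ 1 (mod 202) ✓
The smallest such exponent is 4, so the order of 111 is 4.

4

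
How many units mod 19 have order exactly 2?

φ(19) = 19 − 1 = 18 = 2 · 3^2.
Since (Z/19Z)^× is cyclic of order 18, the number of elements of order d is φ(d) when d | 18 and 0 otherwise.
2 | 18, and φ(2) = 2 − 1 = 1.

1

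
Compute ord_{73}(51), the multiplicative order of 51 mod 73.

8

Since 51 ∈ (Z/73Z)^×, its order divides φ(73) = 73 − 1 = 72 = 2^3 · 3^2.
Divisors of 72: 1, 2, 3, 4, 6, 8, 9, 12, 18, 24, 36, 72.
Compute 51^d (mod 73) for the divisors d until we hit 1:
51^1 ≡ 51
51^2 ≡ 46
51^3 ≡ 10
51^4 ≡ 72
51^6 ≡ 27
51^8 ≡ 1
Hence ord(51) = 8.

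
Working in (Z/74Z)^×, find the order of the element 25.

18

By Lagrange's theorem, ord_74(25) divides φ(74) = φ(2)·φ(37) = 1·36 = 36 = 2^2 · 3^2.
Divisors of 36: 1, 2, 3, 4, 6, 9, 12, 18, 36.
Compute 25^d (mod 74) for the divisors d until we hit 1:
25^1 ≡ 25
25^2 ≡ 33
25^3 ≡ 11
25^4 ≡ 53
25^6 ≡ 47
25^9 ≡ 73
25^12 ≡ 63
25^18 ≡ 1
Therefore the multiplicative order of 25 modulo 74 is 18.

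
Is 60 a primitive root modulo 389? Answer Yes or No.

φ(389) = 389 − 1 = 388 = 2^2 · 97.
An element g generates (Z/389Z)^× iff g^(388/q) ≢ 1 (mod 389) for each prime q ∈ {2, 97}.
60^194 ≡ 388 (mod 389)  [q = 2: ≢ 1 ✓]
60^4 ≡ 76 (mod 389)  [q = 97: ≢ 1 ✓]
None equal 1, so ord_389(60) = 388: 60 is a primitive root.

Yes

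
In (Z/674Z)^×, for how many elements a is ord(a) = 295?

φ(674) = φ(2)·φ(337) = 1·336 = 336 = 2^4 · 3 · 7.
(Z/674Z)^× is cyclic (|G| = 336); a cyclic group of order m has exactly φ(d) elements of each order d | m, and none otherwise.
Since 295 ∤ 336, the count is 0.

0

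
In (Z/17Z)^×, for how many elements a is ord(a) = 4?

φ(17) = 17 − 1 = 16 = 2^4.
Since (Z/17Z)^× is cyclic of order 16, the number of elements of order d is φ(d) when d | 16 and 0 otherwise.
4 = 2^2 divides 16, and φ(4) = 2.

2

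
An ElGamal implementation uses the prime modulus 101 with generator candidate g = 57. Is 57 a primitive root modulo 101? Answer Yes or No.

φ(101) = 101 − 1 = 100 = 2^2 · 5^2.
57 is a primitive root mod 101 iff 57^(φ(101)/q) ≢ 1 for every prime q | φ(101), i.e. q ∈ {2, 5}.
57^50 ≡ 100 (mod 101)  [q = 2: ≢ 1 ✓]
57^20 ≡ 1 (mod 101)  [q = 5: ≡ 1 ✗]
57^20 ≡ 1 shows ord(57) | 20, strictly less than φ(101); not a primitive root.

No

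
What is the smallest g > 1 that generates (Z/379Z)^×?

2

φ(379) = 379 − 1 = 378 = 2 · 3^3 · 7.
g is a primitive root iff g^(378/q) ≢ 1 (mod 379) for each prime q ∈ {2, 3, 7}.
g = 2: 2^189 ≡ 378; 2^126 ≡ 327; 2^54 ≡ 125 — none is 1, so 2 is a primitive root.
So 2 is the smallest generator of (Z/379Z)^×.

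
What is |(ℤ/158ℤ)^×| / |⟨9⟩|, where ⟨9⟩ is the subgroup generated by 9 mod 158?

2

ord(9) | φ(158) = φ(2)·φ(79) = 1·78 = 78 = 2 · 3 · 13.
Divisors of 78: 1, 2, 3, 6, 13, 26, 39, 78.
Test each divisor d:
9^1 ≡ 9 (mod 158)
9^2 ≡ 81 (mod 158)
9^3 ≡ 97 (mod 158)
9^6 ≡ 87 (mod 158)
9^13 ≡ 23 (mod 158)
9^26 ≡ 55 (mod 158)
9^39 ≡ 1 (mod 158) ✓
Thus |⟨9⟩| = ord(9) = 39.
The index is φ(158) / ord(9) = 78 / 39 = 2.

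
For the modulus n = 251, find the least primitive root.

φ(251) = 251 − 1 = 250 = 2 · 5^3.
Test candidates g = 2, 3, … against the prime factors q ∈ {2, 5} of φ(251): g is a generator iff g^(250/q) ≢ 1 for every such q.
g = 2: 2^125 ≡ 250; 2^50 ≡ 1 — hits 1, so not a primitive root.
g = 3: 3^125 ≡ 1 — hits 1, so not a primitive root.
g = 4: 4^125 ≡ 1 — hits 1, so not a primitive root.
g = 5: 5^125 ≡ 1 — hits 1, so not a primitive root.
g = 6: 6^125 ≡ 250; 6^50 ≡ 219 — none is 1, so 6 is a primitive root.
The smallest primitive root modulo 251 is 6.

6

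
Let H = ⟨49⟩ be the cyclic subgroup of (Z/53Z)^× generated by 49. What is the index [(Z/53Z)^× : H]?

4

By Lagrange's theorem, ord_53(49) divides φ(53) = 53 − 1 = 52 = 2^2 · 13.
Divisors of 52: 1, 2, 4, 13, 26, 52.
Evaluate successive powers at the divisors of 52:
49^1 ≡ 49
49^2 ≡ 16
49^4 ≡ 44
49^13 ≡ 1
Thus |⟨49⟩| = ord(49) = 13.
Index = |(Z/53Z)^×| / |⟨49⟩| = 52 / 13 = 4.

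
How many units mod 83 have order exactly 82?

40

φ(83) = 83 − 1 = 82 = 2 · 41.
Since (Z/83Z)^× is cyclic of order 82, the number of elements of order d is φ(d) when d | 82 and 0 otherwise.
82 = 2 · 41 divides 82, and φ(82) = 40.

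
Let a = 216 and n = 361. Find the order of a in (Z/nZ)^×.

By Lagrange's theorem, ord_361(216) divides φ(361) = φ(19^2) = 19·(19−1) = 342 = 2 · 3^2 · 19.
Divisors of 342: 1, 2, 3, 6, 9, 18, 19, 38, 57, 114, 171, 342.
Test each divisor d:
216^1 ≡ 216 (mod 361)
216^2 ≡ 87 (mod 361)
216^3 ≡ 20 (mod 361)
216^6 ≡ 39 (mod 361)
216^9 ≡ 58 (mod 361)
216^18 ≡ 115 (mod 361)
216^19 ≡ 292 (mod 361)
216^38 ≡ 68 (mod 361)
216^57 ≡ 1 (mod 361) ✓
So ord_361(216) = 57.

57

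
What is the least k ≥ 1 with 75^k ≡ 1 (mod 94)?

By Lagrange's theorem, ord_94(75) divides φ(94) = φ(2)·φ(47) = 1·46 = 46 = 2 · 23.
Divisors of 46: 1, 2, 23, 46.
Check 75^d mod 94 for each divisor in increasing order:
75^1 ≡ 75 (mod 94)
75^2 ≡ 79 (mod 94)
75^23 ≡ 1 (mod 94) ✓
Therefore the multiplicative order of 75 modulo 94 is 23.

23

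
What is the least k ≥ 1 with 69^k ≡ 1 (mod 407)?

ord(69) | φ(407) = φ(11·37) = (11−1)·(37−1) = 10·36 = 360 = 2^3 · 3^2 · 5.
Divisors of 360: 1, 2, 3, 4, 5, 6, 8, 9, 10, 12, 15, 18, 20, 24, 30, 36, 40, 45, 60, 72, 90, 120, 180, 360.
Evaluate successive powers at the divisors of 360:
69^1 ≡ 69
69^2 ≡ 284
69^3 ≡ 60
69^4 ≡ 70
69^5 ≡ 353
69^6 ≡ 344
69^8 ≡ 16
69^9 ≡ 290
69^10 ≡ 67
69^12 ≡ 306
69^15 ≡ 45
69^18 ≡ 258
69^20 ≡ 12
69^24 ≡ 26
69^30 ≡ 397
69^36 ≡ 223
69^40 ≡ 144
69^45 ≡ 364
69^60 ≡ 100
69^72 ≡ 75
69^90 ≡ 221
69^120 ≡ 232
69^180 ≡ 1
Hence ord(69) = 180.

180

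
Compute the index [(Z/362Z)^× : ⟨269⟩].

By Lagrange's theorem, ord_362(269) divides φ(362) = φ(2)·φ(181) = 1·180 = 180 = 2^2 · 3^2 · 5.
Divisors of 180: 1, 2, 3, 4, 5, 6, 9, 10, 12, 15, 18, 20, 30, 36, 45, 60, 90, 180.
Test each divisor d:
269^1 ≡ 269
269^2 ≡ 323
269^3 ≡ 7
269^4 ≡ 73
269^5 ≡ 89
269^6 ≡ 49
269^9 ≡ 343
269^10 ≡ 319
269^12 ≡ 229
269^15 ≡ 155
269^18 ≡ 361
269^20 ≡ 39
269^30 ≡ 133
269^36 ≡ 1
So ord_362(269) = 36, hence |⟨269⟩| = 36.
[(Z/362Z)^× : ⟨269⟩] = 180/36 = 5.

5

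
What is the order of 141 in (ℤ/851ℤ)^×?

198

The order of 141 must divide φ(851) = φ(23·37) = (23−1)·(37−1) = 22·36 = 792 = 2^3 · 3^2 · 11.
Divisors of 792: 1, 2, 3, 4, 6, 8, 9, 11, 12, 18, 22, 24, 33, 36, 44, 66, 72, 88, 99, 132, 198, 264, 396, 792.
Test each divisor d:
141^1 ≡ 141
141^2 ≡ 308
141^3 ≡ 27
141^4 ≡ 403
141^6 ≡ 729
141^8 ≡ 719
141^9 ≡ 110
141^11 ≡ 691
141^12 ≡ 417
141^18 ≡ 186
141^22 ≡ 70
141^24 ≡ 285
141^33 ≡ 714
141^36 ≡ 556
141^44 ≡ 645
141^66 ≡ 47
141^72 ≡ 223
141^88 ≡ 737
141^99 ≡ 369
141^132 ≡ 507
141^198 ≡ 1
Hence ord(141) = 198.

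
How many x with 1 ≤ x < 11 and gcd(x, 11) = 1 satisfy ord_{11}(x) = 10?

4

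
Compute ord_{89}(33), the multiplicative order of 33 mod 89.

Since 33 ∈ (Z/89Z)^×, its order divides φ(89) = 89 − 1 = 88 = 2^3 · 11.
Divisors of 88: 1, 2, 4, 8, 11, 22, 44, 88.
Test each divisor d:
33^1 ≡ 33 (mod 89)
33^2 ≡ 21 (mod 89)
33^4 ≡ 85 (mod 89)
33^8 ≡ 16 (mod 89)
33^11 ≡ 52 (mod 89)
33^22 ≡ 34 (mod 89)
33^44 ≡ 88 (mod 89)
33^88 ≡ 1 (mod 89) ✓
The smallest such exponent is 88, so the order of 33 is 88.

88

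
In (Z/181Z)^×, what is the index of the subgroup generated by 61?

5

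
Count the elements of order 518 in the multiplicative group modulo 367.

0

φ(367) = 367 − 1 = 366 = 2 · 3 · 61.
In a cyclic group of order 366, there are φ(d) elements of order d for each divisor d of 366, and zero for non-divisors.
Since 518 ∤ 366, the count is 0.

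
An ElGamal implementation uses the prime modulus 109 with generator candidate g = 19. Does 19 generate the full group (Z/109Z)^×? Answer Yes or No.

No

φ(109) = 109 − 1 = 108 = 2^2 · 3^3.
Test 19^(108/q) mod 109 for each prime factor q of 108:
19^54 ≡ 108 (mod 109)  [q = 2: ≢ 1 ✓]
19^36 ≡ 1 (mod 109)  [q = 3: ≡ 1 ✗]
The check at q = 3 fails, so 19 generates a proper subgroup.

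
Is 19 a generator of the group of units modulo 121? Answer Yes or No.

Yes

φ(121) = φ(11^2) = 11·(11−1) = 110 = 2 · 5 · 11.
19 is a primitive root mod 121 iff 19^(φ(121)/q) ≢ 1 for every prime q | φ(121), i.e. q ∈ {2, 5, 11}.
19^55 ≡ 120 (mod 121)  [q = 2: ≢ 1 ✓]
19^22 ≡ 9 (mod 121)  [q = 5: ≢ 1 ✓]
19^10 ≡ 89 (mod 121)  [q = 11: ≢ 1 ✓]
All checks pass, so 19 has order 110 and is a primitive root modulo 121.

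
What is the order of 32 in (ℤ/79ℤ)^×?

39

By Lagrange's theorem, ord_79(32) divides φ(79) = 79 − 1 = 78 = 2 · 3 · 13.
Divisors of 78: 1, 2, 3, 6, 13, 26, 39, 78.
Compute 32^d (mod 79) for the divisors d until we hit 1:
32^1 ≡ 32 (mod 79)
32^2 ≡ 76 (mod 79)
32^3 ≡ 62 (mod 79)
32^6 ≡ 52 (mod 79)
32^13 ≡ 23 (mod 79)
32^26 ≡ 55 (mod 79)
32^39 ≡ 1 (mod 79) ✓
So ord_79(32) = 39.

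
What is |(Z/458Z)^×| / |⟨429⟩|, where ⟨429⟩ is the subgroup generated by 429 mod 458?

By Lagrange's theorem, ord_458(429) divides φ(458) = φ(2)·φ(229) = 1·228 = 228 = 2^2 · 3 · 19.
Divisors of 228: 1, 2, 3, 4, 6, 12, 19, 38, 57, 76, 114, 228.
Evaluate successive powers at the divisors of 228:
429^1 ≡ 429
429^2 ≡ 383
429^3 ≡ 343
429^4 ≡ 129
429^6 ≡ 401
429^12 ≡ 43
429^19 ≡ 89
429^38 ≡ 135
429^57 ≡ 107
429^76 ≡ 363
429^114 ≡ 457
429^228 ≡ 1
So ord_458(429) = 228, hence |⟨429⟩| = 228.
The index is φ(458) / ord(429) = 228 / 228 = 1.

1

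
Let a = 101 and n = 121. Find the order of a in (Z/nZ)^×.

110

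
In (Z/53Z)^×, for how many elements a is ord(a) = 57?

0

φ(53) = 53 − 1 = 52 = 2^2 · 13.
Since (Z/53Z)^× is cyclic of order 52, the number of elements of order d is φ(d) when d | 52 and 0 otherwise.
Here 52 is not a multiple of 57, so there are no elements of order 57.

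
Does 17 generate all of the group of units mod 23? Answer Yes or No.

Yes

φ(23) = 23 − 1 = 22 = 2 · 11.
It suffices to check that the order of 17 is not a proper divisor of 22: compute 17^(22/q) for q ∈ {2, 11}.
17^11 ≡ 22 (mod 23)  [q = 2: ≢ 1 ✓]
17^2 ≡ 13 (mod 23)  [q = 11: ≢ 1 ✓]
None equal 1, so ord_23(17) = 22: 17 is a primitive root.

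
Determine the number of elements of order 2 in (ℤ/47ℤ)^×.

φ(47) = 47 − 1 = 46 = 2 · 23.
Since (Z/47Z)^× is cyclic of order 46, the number of elements of order d is φ(d) when d | 46 and 0 otherwise.
2 | 46, and φ(2) = 2 − 1 = 1.

1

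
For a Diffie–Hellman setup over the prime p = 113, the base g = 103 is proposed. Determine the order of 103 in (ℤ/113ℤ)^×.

ord(103) | φ(113) = 113 − 1 = 112 = 2^4 · 7.
Divisors of 112: 1, 2, 4, 7, 8, 14, 16, 28, 56, 112.
Compute 103^d (mod 113) for the divisors d until we hit 1:
103^1 ≡ 103
103^2 ≡ 100
103^4 ≡ 56
103^7 ≡ 48
103^8 ≡ 85
103^14 ≡ 44
103^16 ≡ 106
103^28 ≡ 15
103^56 ≡ 112
103^112 ≡ 1
So ord_113(103) = 112.

112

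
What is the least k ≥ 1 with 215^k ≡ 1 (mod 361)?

ord(215) | φ(361) = φ(19^2) = 19·(19−1) = 342 = 2 · 3^2 · 19.
Divisors of 342: 1, 2, 3, 6, 9, 18, 19, 38, 57, 114, 171, 342.
Compute 215^d (mod 361) for the divisors d until we hit 1:
215^1 ≡ 215
215^2 ≡ 17
215^3 ≡ 45
215^6 ≡ 220
215^9 ≡ 153
215^18 ≡ 305
215^19 ≡ 234
215^38 ≡ 245
215^57 ≡ 292
215^114 ≡ 68
215^171 ≡ 1
The smallest such exponent is 171, so the order of 215 is 171.

171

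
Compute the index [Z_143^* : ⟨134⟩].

Since 134 ∈ (Z/143Z)^×, its order divides φ(143) = φ(11·13) = (11−1)·(13−1) = 10·12 = 120 = 2^3 · 3 · 5.
Divisors of 120: 1, 2, 3, 4, 5, 6, 8, 10, 12, 15, 20, 24, 30, 40, 60, 120.
Check 134^d mod 143 for each divisor in increasing order:
134^1 ≡ 134 (mod 143)
134^2 ≡ 81 (mod 143)
134^3 ≡ 129 (mod 143)
134^4 ≡ 126 (mod 143)
134^5 ≡ 10 (mod 143)
134^6 ≡ 53 (mod 143)
134^8 ≡ 3 (mod 143)
134^10 ≡ 100 (mod 143)
134^12 ≡ 92 (mod 143)
134^15 ≡ 142 (mod 143)
134^20 ≡ 133 (mod 143)
134^24 ≡ 27 (mod 143)
134^30 ≡ 1 (mod 143) ✓
Thus |⟨134⟩| = ord(134) = 30.
The index is φ(143) / ord(134) = 120 / 30 = 4.

4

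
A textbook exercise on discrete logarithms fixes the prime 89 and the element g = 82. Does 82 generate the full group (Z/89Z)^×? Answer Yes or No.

Yes

φ(89) = 89 − 1 = 88 = 2^3 · 11.
An element g generates (Z/89Z)^× iff g^(88/q) ≢ 1 (mod 89) for each prime q ∈ {2, 11}.
82^44 ≡ 88 (mod 89)  [q = 2: ≢ 1 ✓]
82^8 ≡ 4 (mod 89)  [q = 11: ≢ 1 ✓]
Every test exponent gives a nontrivial residue, hence 82 generates the full group.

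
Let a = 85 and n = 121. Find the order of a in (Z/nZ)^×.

By Lagrange's theorem, ord_121(85) divides φ(121) = φ(11^2) = 11·(11−1) = 110 = 2 · 5 · 11.
Divisors of 110: 1, 2, 5, 10, 11, 22, 55, 110.
Compute 85^d (mod 121) for the divisors d until we hit 1:
85^1 ≡ 85 (mod 121)
85^2 ≡ 86 (mod 121)
85^5 ≡ 65 (mod 121)
85^10 ≡ 111 (mod 121)
85^11 ≡ 118 (mod 121)
85^22 ≡ 9 (mod 121)
85^55 ≡ 120 (mod 121)
85^110 ≡ 1 (mod 121) ✓
The smallest such exponent is 110, so the order of 85 is 110.

110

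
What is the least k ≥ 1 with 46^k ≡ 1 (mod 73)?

4

ord(46) | φ(73) = 73 − 1 = 72 = 2^3 · 3^2.
Divisors of 72: 1, 2, 3, 4, 6, 8, 9, 12, 18, 24, 36, 72.
Compute 46^d (mod 73) for the divisors d until we hit 1:
46^1 ≡ 46 (mod 73)
46^2 ≡ 72 (mod 73)
46^3 ≡ 27 (mod 73)
46^4 ≡ 1 (mod 73) ✓
So ord_73(46) = 4.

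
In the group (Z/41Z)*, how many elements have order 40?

16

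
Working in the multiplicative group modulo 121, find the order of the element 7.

ord(7) | φ(121) = φ(11^2) = 11·(11−1) = 110 = 2 · 5 · 11.
Divisors of 110: 1, 2, 5, 10, 11, 22, 55, 110.
Evaluate successive powers at the divisors of 110:
7^1 ≡ 7 (mod 121)
7^2 ≡ 49 (mod 121)
7^5 ≡ 109 (mod 121)
7^10 ≡ 23 (mod 121)
7^11 ≡ 40 (mod 121)
7^22 ≡ 27 (mod 121)
7^55 ≡ 120 (mod 121)
7^110 ≡ 1 (mod 121) ✓
Therefore the multiplicative order of 7 modulo 121 is 110.

110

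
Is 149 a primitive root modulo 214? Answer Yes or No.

No

φ(214) = φ(2)·φ(107) = 1·106 = 106 = 2 · 53.
It suffices to check that the order of 149 is not a proper divisor of 106: compute 149^(106/q) for q ∈ {2, 53}.
149^53 ≡ 1 (mod 214)  [q = 2: ≡ 1 ✗]
149^2 ≡ 159 (mod 214)  [q = 53: ≢ 1 ✓]
The check at q = 2 fails, so 149 generates a proper subgroup.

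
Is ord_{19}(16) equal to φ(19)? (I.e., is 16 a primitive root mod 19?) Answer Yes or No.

No

φ(19) = 19 − 1 = 18 = 2 · 3^2.
It suffices to check that the order of 16 is not a proper divisor of 18: compute 16^(18/q) for q ∈ {2, 3}.
16^9 ≡ 1 (mod 19)  [q = 2: ≡ 1 ✗]
16^6 ≡ 7 (mod 19)  [q = 3: ≢ 1 ✓]
The check at q = 2 fails, so 16 generates a proper subgroup.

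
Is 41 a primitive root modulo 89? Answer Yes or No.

Yes

φ(89) = 89 − 1 = 88 = 2^3 · 11.
An element g generates (Z/89Z)^× iff g^(88/q) ≢ 1 (mod 89) for each prime q ∈ {2, 11}.
41^44 ≡ 88 (mod 89)  [q = 2: ≢ 1 ✓]
41^8 ≡ 32 (mod 89)  [q = 11: ≢ 1 ✓]
Every test exponent gives a nontrivial residue, hence 41 generates the full group.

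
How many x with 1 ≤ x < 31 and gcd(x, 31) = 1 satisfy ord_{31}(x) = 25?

φ(31) = 31 − 1 = 30 = 2 · 3 · 5.
Since (Z/31Z)^× is cyclic of order 30, the number of elements of order d is φ(d) when d | 30 and 0 otherwise.
Here 30 is not a multiple of 25, so there are no elements of order 25.

0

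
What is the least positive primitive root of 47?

φ(47) = 47 − 1 = 46 = 2 · 23.
Test candidates g = 2, 3, … against the prime factors q ∈ {2, 23} of φ(47): g is a generator iff g^(46/q) ≢ 1 for every such q.
g = 2: 2^23 ≡ 1 — hits 1, so not a primitive root.
g = 3: 3^23 ≡ 1 — hits 1, so not a primitive root.
g = 4: 4^23 ≡ 1 — hits 1, so not a primitive root.
g = 5: 5^23 ≡ 46; 5^2 ≡ 25 — none is 1, so 5 is a primitive root.
Hence the least primitive root of 47 is 5.

5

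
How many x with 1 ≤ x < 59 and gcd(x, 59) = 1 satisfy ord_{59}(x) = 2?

1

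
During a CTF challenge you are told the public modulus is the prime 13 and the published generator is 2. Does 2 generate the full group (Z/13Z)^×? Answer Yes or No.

Yes

φ(13) = 13 − 1 = 12 = 2^2 · 3.
An element g generates (Z/13Z)^× iff g^(12/q) ≢ 1 (mod 13) for each prime q ∈ {2, 3}.
2^6 ≡ 12 (mod 13)  [q = 2: ≢ 1 ✓]
2^4 ≡ 3 (mod 13)  [q = 3: ≢ 1 ✓]
None equal 1, so ord_13(2) = 12: 2 is a primitive root.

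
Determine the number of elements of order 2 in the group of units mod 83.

1

φ(83) = 83 − 1 = 82 = 2 · 41.
Since (Z/83Z)^× is cyclic of order 82, the number of elements of order d is φ(d) when d | 82 and 0 otherwise.
2 | 82, and φ(2) = 2 − 1 = 1.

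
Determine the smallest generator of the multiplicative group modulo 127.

φ(127) = 127 − 1 = 126 = 2 · 3^2 · 7.
g is a primitive root iff g^(126/q) ≢ 1 (mod 127) for each prime q ∈ {2, 3, 7}.
g = 2: 2^63 ≡ 1 — hits 1, so not a primitive root.
g = 3: 3^63 ≡ 126; 3^42 ≡ 107; 3^18 ≡ 4 — none is 1, so 3 is a primitive root.
The smallest primitive root modulo 127 is 3.

3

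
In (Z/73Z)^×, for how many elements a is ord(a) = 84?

0

φ(73) = 73 − 1 = 72 = 2^3 · 3^2.
Since (Z/73Z)^× is cyclic of order 72, the number of elements of order d is φ(d) when d | 72 and 0 otherwise.
84 does not divide 72, so no element of (Z/73Z)^× has order 84.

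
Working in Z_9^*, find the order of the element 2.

The order of 2 must divide φ(9) = φ(3^2) = 3·(3−1) = 6 = 2 · 3.
Divisors of 6: 1, 2, 3, 6.
Test each divisor d:
2^1 ≡ 2 (mod 9)
2^2 ≡ 4 (mod 9)
2^3 ≡ 8 (mod 9)
2^6 ≡ 1 (mod 9) ✓
So ord_9(2) = 6.

6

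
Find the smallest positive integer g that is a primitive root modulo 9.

2

φ(9) = φ(3^2) = 3·(3−1) = 6 = 2 · 3.
g is a primitive root iff g^(6/q) ≢ 1 (mod 9) for each prime q ∈ {2, 3}.
g = 2: 2^3 ≡ 8; 2^2 ≡ 4 — none is 1, so 2 is a primitive root.
So 2 is the smallest generator of (Z/9Z)^×.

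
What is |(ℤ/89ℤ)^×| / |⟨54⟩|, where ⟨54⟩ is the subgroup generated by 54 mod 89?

By Lagrange's theorem, ord_89(54) divides φ(89) = 89 − 1 = 88 = 2^3 · 11.
Divisors of 88: 1, 2, 4, 8, 11, 22, 44, 88.
Compute 54^d (mod 89) for the divisors d until we hit 1:
54^1 ≡ 54 (mod 89)
54^2 ≡ 68 (mod 89)
54^4 ≡ 85 (mod 89)
54^8 ≡ 16 (mod 89)
54^11 ≡ 12 (mod 89)
54^22 ≡ 55 (mod 89)
54^44 ≡ 88 (mod 89)
54^88 ≡ 1 (mod 89) ✓
So ord_89(54) = 88, hence |⟨54⟩| = 88.
Index = |(Z/89Z)^×| / |⟨54⟩| = 88 / 88 = 1.

1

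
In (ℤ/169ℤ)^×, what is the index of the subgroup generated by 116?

6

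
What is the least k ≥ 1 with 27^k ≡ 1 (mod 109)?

9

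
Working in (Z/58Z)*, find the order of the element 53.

7

The order of 53 must divide φ(58) = φ(2)·φ(29) = 1·28 = 28 = 2^2 · 7.
Divisors of 28: 1, 2, 4, 7, 14, 28.
Check 53^d mod 58 for each divisor in increasing order:
53^1 ≡ 53
53^2 ≡ 25
53^4 ≡ 45
53^7 ≡ 1
The smallest such exponent is 7, so the order of 53 is 7.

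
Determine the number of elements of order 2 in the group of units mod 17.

φ(17) = 17 − 1 = 16 = 2^4.
In a cyclic group of order 16, there are φ(d) elements of order d for each divisor d of 16, and zero for non-divisors.
2 | 16, and φ(2) = 2 − 1 = 1.

1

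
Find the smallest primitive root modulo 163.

φ(163) = 163 − 1 = 162 = 2 · 3^4.
Test candidates g = 2, 3, … against the prime factors q ∈ {2, 3} of φ(163): g is a generator iff g^(162/q) ≢ 1 for every such q.
g = 2: 2^81 ≡ 162; 2^54 ≡ 104 — none is 1, so 2 is a primitive root.
So 2 is the smallest generator of (Z/163Z)^×.

2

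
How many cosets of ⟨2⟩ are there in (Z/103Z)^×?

The order of 2 must divide φ(103) = 103 − 1 = 102 = 2 · 3 · 17.
Divisors of 102: 1, 2, 3, 6, 17, 34, 51, 102.
Evaluate successive powers at the divisors of 102:
2^1 ≡ 2 (mod 103)
2^2 ≡ 4 (mod 103)
2^3 ≡ 8 (mod 103)
2^6 ≡ 64 (mod 103)
2^17 ≡ 56 (mod 103)
2^34 ≡ 46 (mod 103)
2^51 ≡ 1 (mod 103) ✓
The order of 2 is 51, so the subgroup it generates has 51 elements.
The index is φ(103) / ord(2) = 102 / 51 = 2.

2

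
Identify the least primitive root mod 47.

5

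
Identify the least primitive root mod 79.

φ(79) = 79 − 1 = 78 = 2 · 3 · 13.
Test candidates g = 2, 3, … against the prime factors q ∈ {2, 3, 13} of φ(79): g is a generator iff g^(78/q) ≢ 1 for every such q.
g = 2: 2^39 ≡ 1 — hits 1, so not a primitive root.
g = 3: 3^39 ≡ 78; 3^26 ≡ 23; 3^6 ≡ 18 — none is 1, so 3 is a primitive root.
The smallest primitive root modulo 79 is 3.

3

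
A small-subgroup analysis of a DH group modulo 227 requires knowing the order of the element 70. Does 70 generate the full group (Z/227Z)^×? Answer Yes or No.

No

φ(227) = 227 − 1 = 226 = 2 · 113.
Test 70^(226/q) mod 227 for each prime factor q of 226:
70^113 ≡ 1 (mod 227)  [q = 2: ≡ 1 ✗]
70^2 ≡ 133 (mod 227)  [q = 113: ≢ 1 ✓]
Since 70^113 ≡ 1, the order of 70 divides 113 < 226, so 70 is not a primitive root.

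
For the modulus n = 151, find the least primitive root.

6

φ(151) = 151 − 1 = 150 = 2 · 3 · 5^2.
g is a primitive root iff g^(150/q) ≢ 1 (mod 151) for each prime q ∈ {2, 3, 5}.
g = 2: 2^75 ≡ 1 — hits 1, so not a primitive root.
g = 3: 3^75 ≡ 150; 3^50 ≡ 1 — hits 1, so not a primitive root.
g = 4: 4^75 ≡ 1 — hits 1, so not a primitive root.
g = 5: 5^75 ≡ 1 — hits 1, so not a primitive root.
g = 6: 6^75 ≡ 150; 6^50 ≡ 32; 6^30 ≡ 59 — none is 1, so 6 is a primitive root.
So 6 is the smallest generator of (Z/151Z)^×.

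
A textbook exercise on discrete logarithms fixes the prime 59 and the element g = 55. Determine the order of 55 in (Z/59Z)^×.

58

The order of 55 must divide φ(59) = 59 − 1 = 58 = 2 · 29.
Divisors of 58: 1, 2, 29, 58.
Evaluate successive powers at the divisors of 58:
55^1 ≡ 55 (mod 59)
55^2 ≡ 16 (mod 59)
55^29 ≡ 58 (mod 59)
55^58 ≡ 1 (mod 59) ✓
The smallest such exponent is 58, so the order of 55 is 58.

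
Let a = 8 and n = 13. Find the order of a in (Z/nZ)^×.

4

The order of 8 must divide φ(13) = 13 − 1 = 12 = 2^2 · 3.
Divisors of 12: 1, 2, 3, 4, 6, 12.
Compute 8^d (mod 13) for the divisors d until we hit 1:
8^1 ≡ 8
8^2 ≡ 12
8^3 ≡ 5
8^4 ≡ 1
Hence ord(8) = 4.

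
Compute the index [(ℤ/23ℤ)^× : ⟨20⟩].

Since 20 ∈ (Z/23Z)^×, its order divides φ(23) = 23 − 1 = 22 = 2 · 11.
Divisors of 22: 1, 2, 11, 22.
Compute 20^d (mod 23) for the divisors d until we hit 1:
20^1 ≡ 20 (mod 23)
20^2 ≡ 9 (mod 23)
20^11 ≡ 22 (mod 23)
20^22 ≡ 1 (mod 23) ✓
Thus |⟨20⟩| = ord(20) = 22.
The index is φ(23) / ord(20) = 22 / 22 = 1.

1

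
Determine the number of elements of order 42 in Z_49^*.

12

φ(49) = φ(7^2) = 7·(7−1) = 42 = 2 · 3 · 7.
(Z/49Z)^× is cyclic (|G| = 42); a cyclic group of order m has exactly φ(d) elements of each order d | m, and none otherwise.
42 = 2 · 3 · 7 divides 42, and φ(42) = 12.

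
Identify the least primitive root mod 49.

3

φ(49) = φ(7^2) = 7·(7−1) = 42 = 2 · 3 · 7.
g is a primitive root iff g^(42/q) ≢ 1 (mod 49) for each prime q ∈ {2, 3, 7}.
g = 2: 2^21 ≡ 1 — hits 1, so not a primitive root.
g = 3: 3^21 ≡ 48; 3^14 ≡ 30; 3^6 ≡ 43 — none is 1, so 3 is a primitive root.
So 3 is the smallest generator of (Z/49Z)^×.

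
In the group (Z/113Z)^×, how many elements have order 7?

6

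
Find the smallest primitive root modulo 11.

φ(11) = 11 − 1 = 10 = 2 · 5.
Test candidates g = 2, 3, … against the prime factors q ∈ {2, 5} of φ(11): g is a generator iff g^(10/q) ≢ 1 for every such q.
g = 2: 2^5 ≡ 10; 2^2 ≡ 4 — none is 1, so 2 is a primitive root.
The smallest primitive root modulo 11 is 2.

2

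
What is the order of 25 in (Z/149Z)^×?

By Lagrange's theorem, ord_149(25) divides φ(149) = 149 − 1 = 148 = 2^2 · 37.
Divisors of 148: 1, 2, 4, 37, 74, 148.
Evaluate successive powers at the divisors of 148:
25^1 ≡ 25 (mod 149)
25^2 ≡ 29 (mod 149)
25^4 ≡ 96 (mod 149)
25^37 ≡ 1 (mod 149) ✓
So ord_149(25) = 37.

37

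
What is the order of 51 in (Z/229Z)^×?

57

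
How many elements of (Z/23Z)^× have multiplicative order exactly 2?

φ(23) = 23 − 1 = 22 = 2 · 11.
(Z/23Z)^× is cyclic (|G| = 22); a cyclic group of order m has exactly φ(d) elements of each order d | m, and none otherwise.
2 | 22, and φ(2) = 2 − 1 = 1.

1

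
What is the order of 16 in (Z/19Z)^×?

ord(16) | φ(19) = 19 − 1 = 18 = 2 · 3^2.
Divisors of 18: 1, 2, 3, 6, 9, 18.
Test each divisor d:
16^1 ≡ 16 (mod 19)
16^2 ≡ 9 (mod 19)
16^3 ≡ 11 (mod 19)
16^6 ≡ 7 (mod 19)
16^9 ≡ 1 (mod 19) ✓
So ord_19(16) = 9.

9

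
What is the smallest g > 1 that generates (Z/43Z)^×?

3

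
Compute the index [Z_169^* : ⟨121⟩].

2

By Lagrange's theorem, ord_169(121) divides φ(169) = φ(13^2) = 13·(13−1) = 156 = 2^2 · 3 · 13.
Divisors of 156: 1, 2, 3, 4, 6, 12, 13, 26, 39, 52, 78, 156.
Compute 121^d (mod 169) for the divisors d until we hit 1:
121^1 ≡ 121 (mod 169)
121^2 ≡ 107 (mod 169)
121^3 ≡ 103 (mod 169)
121^4 ≡ 126 (mod 169)
121^6 ≡ 131 (mod 169)
121^12 ≡ 92 (mod 169)
121^13 ≡ 147 (mod 169)
121^26 ≡ 146 (mod 169)
121^39 ≡ 168 (mod 169)
121^52 ≡ 22 (mod 169)
121^78 ≡ 1 (mod 169) ✓
The order of 121 is 78, so the subgroup it generates has 78 elements.
[(Z/169Z)^× : ⟨121⟩] = 156/78 = 2.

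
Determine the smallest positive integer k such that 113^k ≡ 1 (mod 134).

66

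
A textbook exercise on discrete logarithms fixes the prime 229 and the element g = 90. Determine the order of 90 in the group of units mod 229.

Since 90 ∈ (Z/229Z)^×, its order divides φ(229) = 229 − 1 = 228 = 2^2 · 3 · 19.
Divisors of 228: 1, 2, 3, 4, 6, 12, 19, 38, 57, 76, 114, 228.
Test each divisor d:
90^1 ≡ 90 (mod 229)
90^2 ≡ 85 (mod 229)
90^3 ≡ 93 (mod 229)
90^4 ≡ 126 (mod 229)
90^6 ≡ 176 (mod 229)
90^12 ≡ 61 (mod 229)
90^19 ≡ 89 (mod 229)
90^38 ≡ 135 (mod 229)
90^57 ≡ 107 (mod 229)
90^76 ≡ 134 (mod 229)
90^114 ≡ 228 (mod 229)
90^228 ≡ 1 (mod 229) ✓
Hence ord(90) = 228.

228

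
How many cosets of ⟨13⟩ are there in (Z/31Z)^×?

1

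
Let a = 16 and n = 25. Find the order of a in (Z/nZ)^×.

ord(16) | φ(25) = φ(5^2) = 5·(5−1) = 20 = 2^2 · 5.
Divisors of 20: 1, 2, 4, 5, 10, 20.
Compute 16^d (mod 25) for the divisors d until we hit 1:
16^1 ≡ 16 (mod 25)
16^2 ≡ 6 (mod 25)
16^4 ≡ 11 (mod 25)
16^5 ≡ 1 (mod 25) ✓
Therefore the multiplicative order of 16 modulo 25 is 5.

5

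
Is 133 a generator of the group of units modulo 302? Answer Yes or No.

Yes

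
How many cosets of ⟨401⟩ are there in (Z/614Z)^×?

2

The order of 401 must divide φ(614) = φ(2)·φ(307) = 1·306 = 306 = 2 · 3^2 · 17.
Divisors of 306: 1, 2, 3, 6, 9, 17, 18, 34, 51, 102, 153, 306.
Evaluate successive powers at the divisors of 306:
401^1 ≡ 401 (mod 614)
401^2 ≡ 547 (mod 614)
401^3 ≡ 149 (mod 614)
401^6 ≡ 97 (mod 614)
401^9 ≡ 331 (mod 614)
401^17 ≡ 287 (mod 614)
401^18 ≡ 269 (mod 614)
401^34 ≡ 93 (mod 614)
401^51 ≡ 289 (mod 614)
401^102 ≡ 17 (mod 614)
401^153 ≡ 1 (mod 614) ✓
The order of 401 is 153, so the subgroup it generates has 153 elements.
The index is φ(614) / ord(401) = 306 / 153 = 2.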